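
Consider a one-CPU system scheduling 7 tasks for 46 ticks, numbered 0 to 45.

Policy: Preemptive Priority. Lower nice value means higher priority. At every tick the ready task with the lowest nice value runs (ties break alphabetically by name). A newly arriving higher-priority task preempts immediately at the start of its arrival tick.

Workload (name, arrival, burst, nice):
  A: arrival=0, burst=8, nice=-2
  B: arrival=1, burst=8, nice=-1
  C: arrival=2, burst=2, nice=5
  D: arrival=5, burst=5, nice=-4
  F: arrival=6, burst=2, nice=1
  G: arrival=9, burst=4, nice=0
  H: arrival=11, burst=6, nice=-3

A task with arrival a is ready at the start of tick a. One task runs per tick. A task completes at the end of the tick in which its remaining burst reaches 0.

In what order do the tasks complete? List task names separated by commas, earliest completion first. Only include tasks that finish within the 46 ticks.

completion order = D, H, A, B, G, F, C

t=0: ready={A} → run A
t=1: ready={A,B} → run A
t=2: ready={A,B,C} → run A
t=3: ready={A,B,C} → run A
t=4: ready={A,B,C} → run A
t=5: ready={A,B,C,D} → run D
t=6: ready={A,B,C,D,F} → run D
t=7: ready={A,B,C,D,F} → run D
t=8: ready={A,B,C,D,F} → run D
t=9: ready={A,B,C,D,F,G} → run D
t=10: ready={A,B,C,F,G} → run A
t=11: ready={A,B,C,F,G,H} → run H
t=12: ready={A,B,C,F,G,H} → run H
t=13: ready={A,B,C,F,G,H} → run H
t=14: ready={A,B,C,F,G,H} → run H
t=15: ready={A,B,C,F,G,H} → run H
t=16: ready={A,B,C,F,G,H} → run H
t=17: ready={A,B,C,F,G} → run A
t=18: ready={A,B,C,F,G} → run A
t=19: ready={B,C,F,G} → run B
t=20: ready={B,C,F,G} → run B
t=21: ready={B,C,F,G} → run B
t=22: ready={B,C,F,G} → run B
t=23: ready={B,C,F,G} → run B
t=24: ready={B,C,F,G} → run B
t=25: ready={B,C,F,G} → run B
t=26: ready={B,C,F,G} → run B
t=27: ready={C,F,G} → run G
t=28: ready={C,F,G} → run G
t=29: ready={C,F,G} → run G
t=30: ready={C,F,G} → run G
t=31: ready={C,F} → run F
t=32: ready={C,F} → run F
t=33: ready={C} → run C
t=34: ready={C} → run C
t=35: (idle)
t=36: (idle)
t=37: (idle)
t=38: (idle)
t=39: (idle)
t=40: (idle)
t=41: (idle)
t=42: (idle)
t=43: (idle)
t=44: (idle)
t=45: (idle)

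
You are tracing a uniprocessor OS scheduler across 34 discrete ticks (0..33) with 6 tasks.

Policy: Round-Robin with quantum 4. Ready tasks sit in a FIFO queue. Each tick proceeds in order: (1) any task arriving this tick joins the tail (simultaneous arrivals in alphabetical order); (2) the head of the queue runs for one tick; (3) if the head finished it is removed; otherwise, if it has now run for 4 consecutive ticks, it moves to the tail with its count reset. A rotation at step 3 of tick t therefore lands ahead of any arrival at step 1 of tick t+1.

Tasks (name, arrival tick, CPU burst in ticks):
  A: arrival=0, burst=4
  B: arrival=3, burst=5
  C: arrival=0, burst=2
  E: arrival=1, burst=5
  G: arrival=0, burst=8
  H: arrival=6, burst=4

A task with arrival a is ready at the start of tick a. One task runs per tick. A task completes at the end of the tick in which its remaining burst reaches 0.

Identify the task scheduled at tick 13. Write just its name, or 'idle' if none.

t=0: queue=[A,C,G] q_used=0 → run A
t=1: queue=[A,C,G,E] q_used=1 → run A
t=2: queue=[A,C,G,E] q_used=2 → run A
t=3: queue=[A,C,G,E,B] q_used=3 → run A
t=4: queue=[C,G,E,B] q_used=0 → run C
t=5: queue=[C,G,E,B] q_used=1 → run C
t=6: queue=[G,E,B,H] q_used=0 → run G
t=7: queue=[G,E,B,H] q_used=1 → run G
t=8: queue=[G,E,B,H] q_used=2 → run G
t=9: queue=[G,E,B,H] q_used=3 → run G
t=10: queue=[E,B,H,G] q_used=0 → run E
t=11: queue=[E,B,H,G] q_used=1 → run E
t=12: queue=[E,B,H,G] q_used=2 → run E
t=13: queue=[E,B,H,G] q_used=3 → run E
t=14: queue=[B,H,G,E] q_used=0 → run B
t=15: queue=[B,H,G,E] q_used=1 → run B
t=16: queue=[B,H,G,E] q_used=2 → run B
t=17: queue=[B,H,G,E] q_used=3 → run B
t=18: queue=[H,G,E,B] q_used=0 → run H
t=19: queue=[H,G,E,B] q_used=1 → run H
t=20: queue=[H,G,E,B] q_used=2 → run H
t=21: queue=[H,G,E,B] q_used=3 → run H
t=22: queue=[G,E,B] q_used=0 → run G
t=23: queue=[G,E,B] q_used=1 → run G
t=24: queue=[G,E,B] q_used=2 → run G
t=25: queue=[G,E,B] q_used=3 → run G
t=26: queue=[E,B] q_used=0 → run E
t=27: queue=[B] q_used=0 → run B
t=28: (idle)
t=29: (idle)
t=30: (idle)
t=31: (idle)
t=32: (idle)
t=33: (idle)

running at tick 13 = E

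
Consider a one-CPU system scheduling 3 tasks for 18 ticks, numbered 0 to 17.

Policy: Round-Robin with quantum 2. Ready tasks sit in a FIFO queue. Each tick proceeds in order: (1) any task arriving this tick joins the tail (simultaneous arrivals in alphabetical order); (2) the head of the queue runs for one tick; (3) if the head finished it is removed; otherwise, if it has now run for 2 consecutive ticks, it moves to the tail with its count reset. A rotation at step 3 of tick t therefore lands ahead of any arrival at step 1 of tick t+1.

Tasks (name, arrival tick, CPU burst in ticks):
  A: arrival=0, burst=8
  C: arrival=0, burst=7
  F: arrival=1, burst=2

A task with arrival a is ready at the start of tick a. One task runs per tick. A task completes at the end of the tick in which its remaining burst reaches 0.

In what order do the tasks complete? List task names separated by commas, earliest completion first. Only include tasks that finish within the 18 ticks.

completion order = F, A, C

t=0: queue=[A,C] q_used=0 → run A
t=1: queue=[A,C,F] q_used=1 → run A
t=2: queue=[C,F,A] q_used=0 → run C
t=3: queue=[C,F,A] q_used=1 → run C
t=4: queue=[F,A,C] q_used=0 → run F
t=5: queue=[F,A,C] q_used=1 → run F
t=6: queue=[A,C] q_used=0 → run A
t=7: queue=[A,C] q_used=1 → run A
t=8: queue=[C,A] q_used=0 → run C
t=9: queue=[C,A] q_used=1 → run C
t=10: queue=[A,C] q_used=0 → run A
t=11: queue=[A,C] q_used=1 → run A
t=12: queue=[C,A] q_used=0 → run C
t=13: queue=[C,A] q_used=1 → run C
t=14: queue=[A,C] q_used=0 → run A
t=15: queue=[A,C] q_used=1 → run A
t=16: queue=[C] q_used=0 → run C
t=17: (idle)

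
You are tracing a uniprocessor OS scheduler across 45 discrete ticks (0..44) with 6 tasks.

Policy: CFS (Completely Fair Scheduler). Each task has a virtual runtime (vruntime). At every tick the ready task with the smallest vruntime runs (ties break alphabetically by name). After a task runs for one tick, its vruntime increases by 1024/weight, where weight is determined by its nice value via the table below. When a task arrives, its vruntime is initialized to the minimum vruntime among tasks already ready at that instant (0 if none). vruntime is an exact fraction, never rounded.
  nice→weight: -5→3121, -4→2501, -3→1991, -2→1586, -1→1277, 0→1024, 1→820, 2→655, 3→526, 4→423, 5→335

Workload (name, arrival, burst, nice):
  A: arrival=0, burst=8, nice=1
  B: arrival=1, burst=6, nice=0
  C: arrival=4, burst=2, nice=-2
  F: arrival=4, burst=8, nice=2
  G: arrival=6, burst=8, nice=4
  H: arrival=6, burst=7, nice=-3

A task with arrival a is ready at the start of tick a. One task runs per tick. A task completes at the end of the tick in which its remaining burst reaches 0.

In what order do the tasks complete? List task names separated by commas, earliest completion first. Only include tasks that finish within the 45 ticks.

t=0: vr[A=0] → run A
t=1: vr[A=256/205 B=256/205] → run A
t=2: vr[A=512/205 B=256/205] → run B
t=3: vr[A=512/205 B=461/205] → run B
t=4: vr[A=512/205 B=666/205 C=512/205 F=512/205] → run A
t=5: vr[A=768/205 B=666/205 C=512/205 F=512/205] → run C
t=6: vr[A=768/205 B=666/205 C=510976/162565 F=512/205 G=512/205 H=512/205] → run F
t=7: vr[A=768/205 B=666/205 C=510976/162565 F=109056/26855 G=512/205 H=512/205] → run G
t=8: vr[A=768/205 B=666/205 C=510976/162565 F=109056/26855 G=426496/86715 H=512/205] → run H
t=9: vr[A=768/205 B=666/205 C=510976/162565 F=109056/26855 G=426496/86715 H=1229312/408155] → run H
t=10: vr[A=768/205 B=666/205 C=510976/162565 F=109056/26855 G=426496/86715 H=1439232/408155] → run C
t=11: vr[A=768/205 B=666/205 F=109056/26855 G=426496/86715 H=1439232/408155] → run B
t=12: vr[A=768/205 B=871/205 F=109056/26855 G=426496/86715 H=1439232/408155] → run H
t=13: vr[A=768/205 B=871/205 F=109056/26855 G=426496/86715 H=1649152/408155] → run A
t=14: vr[A=1024/205 B=871/205 F=109056/26855 G=426496/86715 H=1649152/408155] → run H
t=15: vr[A=1024/205 B=871/205 F=109056/26855 G=426496/86715 H=1859072/408155] → run F
t=16: vr[A=1024/205 B=871/205 F=30208/5371 G=426496/86715 H=1859072/408155] → run B
t=17: vr[A=1024/205 B=1076/205 F=30208/5371 G=426496/86715 H=1859072/408155] → run H
t=18: vr[A=1024/205 B=1076/205 F=30208/5371 G=426496/86715 H=2068992/408155] → run G
t=19: vr[A=1024/205 B=1076/205 F=30208/5371 G=636416/86715 H=2068992/408155] → run A
t=20: vr[A=256/41 B=1076/205 F=30208/5371 G=636416/86715 H=2068992/408155] → run H
t=21: vr[A=256/41 B=1076/205 F=30208/5371 G=636416/86715 H=2278912/408155] → run B
t=22: vr[A=256/41 B=1281/205 F=30208/5371 G=636416/86715 H=2278912/408155] → run H
t=23: vr[A=256/41 B=1281/205 F=30208/5371 G=636416/86715] → run F
t=24: vr[A=256/41 B=1281/205 F=193024/26855 G=636416/86715] → run A
t=25: vr[A=1536/205 B=1281/205 F=193024/26855 G=636416/86715] → run B
t=26: vr[A=1536/205 F=193024/26855 G=636416/86715] → run F
t=27: vr[A=1536/205 F=235008/26855 G=636416/86715] → run G
t=28: vr[A=1536/205 F=235008/26855 G=282112/28905] → run A
t=29: vr[A=1792/205 F=235008/26855 G=282112/28905] → run A
t=30: vr[F=235008/26855 G=282112/28905] → run F
t=31: vr[F=276992/26855 G=282112/28905] → run G
t=32: vr[F=276992/26855 G=1056256/86715] → run F
t=33: vr[F=318976/26855 G=1056256/86715] → run F
t=34: vr[F=72192/5371 G=1056256/86715] → run G
t=35: vr[F=72192/5371 G=1266176/86715] → run F
t=36: vr[G=1266176/86715] → run G
t=37: vr[G=492032/28905] → run G
t=38: vr[G=1686016/86715] → run G
t=39: (idle)
t=40: (idle)
t=41: (idle)
t=42: (idle)
t=43: (idle)
t=44: (idle)

completion order = C, H, B, A, F, G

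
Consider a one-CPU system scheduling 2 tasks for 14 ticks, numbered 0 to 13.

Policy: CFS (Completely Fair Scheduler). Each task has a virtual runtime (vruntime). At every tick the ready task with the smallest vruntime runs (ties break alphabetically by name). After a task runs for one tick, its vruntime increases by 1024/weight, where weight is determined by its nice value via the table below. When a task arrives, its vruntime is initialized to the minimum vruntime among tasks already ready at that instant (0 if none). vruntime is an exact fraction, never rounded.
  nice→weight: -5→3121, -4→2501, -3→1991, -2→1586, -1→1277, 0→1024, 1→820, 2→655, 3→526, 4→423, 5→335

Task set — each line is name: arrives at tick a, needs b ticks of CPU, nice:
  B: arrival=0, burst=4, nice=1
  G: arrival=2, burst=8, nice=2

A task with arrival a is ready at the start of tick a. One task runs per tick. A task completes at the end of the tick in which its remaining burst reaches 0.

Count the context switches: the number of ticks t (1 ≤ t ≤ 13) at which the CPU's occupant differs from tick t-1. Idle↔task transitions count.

t=0: vr[B=0] → run B
t=1: vr[B=256/205] → run B
t=2: vr[B=512/205 G=512/205] → run B
t=3: vr[B=768/205 G=512/205] → run G
t=4: vr[B=768/205 G=109056/26855] → run B
t=5: vr[G=109056/26855] → run G
t=6: vr[G=30208/5371] → run G
t=7: vr[G=193024/26855] → run G
t=8: vr[G=235008/26855] → run G
t=9: vr[G=276992/26855] → run G
t=10: vr[G=318976/26855] → run G
t=11: vr[G=72192/5371] → run G
t=12: (idle)
t=13: (idle)

context switches = 4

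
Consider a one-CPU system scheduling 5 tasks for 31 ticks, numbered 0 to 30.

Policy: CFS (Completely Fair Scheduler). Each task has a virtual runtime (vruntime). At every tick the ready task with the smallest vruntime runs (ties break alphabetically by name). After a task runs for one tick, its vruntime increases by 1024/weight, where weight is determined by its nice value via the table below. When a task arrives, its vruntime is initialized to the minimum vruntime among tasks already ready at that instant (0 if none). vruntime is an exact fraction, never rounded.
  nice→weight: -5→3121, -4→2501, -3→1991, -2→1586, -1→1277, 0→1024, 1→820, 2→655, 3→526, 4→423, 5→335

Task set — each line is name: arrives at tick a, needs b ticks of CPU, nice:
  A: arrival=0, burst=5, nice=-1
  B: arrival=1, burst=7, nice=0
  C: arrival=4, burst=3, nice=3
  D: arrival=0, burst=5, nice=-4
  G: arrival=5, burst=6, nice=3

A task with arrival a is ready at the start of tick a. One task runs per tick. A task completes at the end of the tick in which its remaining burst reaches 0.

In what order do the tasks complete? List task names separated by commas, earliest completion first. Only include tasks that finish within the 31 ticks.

t=0: vr[A=0 D=0] → run A
t=1: vr[A=1024/1277 B=0 D=0] → run B
t=2: vr[A=1024/1277 B=1 D=0] → run D
t=3: vr[A=1024/1277 B=1 D=1024/2501] → run D
t=4: vr[A=1024/1277 B=1 C=1024/1277 D=2048/2501] → run A
t=5: vr[A=2048/1277 B=1 C=1024/1277 D=2048/2501 G=1024/1277] → run C
t=6: vr[A=2048/1277 B=1 C=923136/335851 D=2048/2501 G=1024/1277] → run G
t=7: vr[A=2048/1277 B=1 C=923136/335851 D=2048/2501 G=923136/335851] → run D
t=8: vr[A=2048/1277 B=1 C=923136/335851 D=3072/2501 G=923136/335851] → run B
t=9: vr[A=2048/1277 B=2 C=923136/335851 D=3072/2501 G=923136/335851] → run D
t=10: vr[A=2048/1277 B=2 C=923136/335851 D=4096/2501 G=923136/335851] → run A
t=11: vr[A=3072/1277 B=2 C=923136/335851 D=4096/2501 G=923136/335851] → run D
t=12: vr[A=3072/1277 B=2 C=923136/335851 G=923136/335851] → run B
t=13: vr[A=3072/1277 B=3 C=923136/335851 G=923136/335851] → run A
t=14: vr[A=4096/1277 B=3 C=923136/335851 G=923136/335851] → run C
t=15: vr[A=4096/1277 B=3 C=1576960/335851 G=923136/335851] → run G
t=16: vr[A=4096/1277 B=3 C=1576960/335851 G=1576960/335851] → run B
t=17: vr[A=4096/1277 B=4 C=1576960/335851 G=1576960/335851] → run A
t=18: vr[B=4 C=1576960/335851 G=1576960/335851] → run B
t=19: vr[B=5 C=1576960/335851 G=1576960/335851] → run C
t=20: vr[B=5 G=1576960/335851] → run G
t=21: vr[B=5 G=2230784/335851] → run B
t=22: vr[B=6 G=2230784/335851] → run B
t=23: vr[G=2230784/335851] → run G
t=24: vr[G=2884608/335851] → run G
t=25: vr[G=3538432/335851] → run G
t=26: (idle)
t=27: (idle)
t=28: (idle)
t=29: (idle)
t=30: (idle)

completion order = D, A, C, B, G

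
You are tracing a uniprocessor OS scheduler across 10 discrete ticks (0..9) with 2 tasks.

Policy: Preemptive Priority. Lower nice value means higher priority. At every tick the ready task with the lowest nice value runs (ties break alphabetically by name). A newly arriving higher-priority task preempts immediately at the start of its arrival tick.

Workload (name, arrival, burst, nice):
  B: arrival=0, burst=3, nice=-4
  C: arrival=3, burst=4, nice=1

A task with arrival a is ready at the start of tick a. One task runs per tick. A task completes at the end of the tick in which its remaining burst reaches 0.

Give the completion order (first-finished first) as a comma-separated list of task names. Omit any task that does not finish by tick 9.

completion order = B, C

t=0: ready={B} → run B
t=1: ready={B} → run B
t=2: ready={B} → run B
t=3: ready={C} → run C
t=4: ready={C} → run C
t=5: ready={C} → run C
t=6: ready={C} → run C
t=7: (idle)
t=8: (idle)
t=9: (idle)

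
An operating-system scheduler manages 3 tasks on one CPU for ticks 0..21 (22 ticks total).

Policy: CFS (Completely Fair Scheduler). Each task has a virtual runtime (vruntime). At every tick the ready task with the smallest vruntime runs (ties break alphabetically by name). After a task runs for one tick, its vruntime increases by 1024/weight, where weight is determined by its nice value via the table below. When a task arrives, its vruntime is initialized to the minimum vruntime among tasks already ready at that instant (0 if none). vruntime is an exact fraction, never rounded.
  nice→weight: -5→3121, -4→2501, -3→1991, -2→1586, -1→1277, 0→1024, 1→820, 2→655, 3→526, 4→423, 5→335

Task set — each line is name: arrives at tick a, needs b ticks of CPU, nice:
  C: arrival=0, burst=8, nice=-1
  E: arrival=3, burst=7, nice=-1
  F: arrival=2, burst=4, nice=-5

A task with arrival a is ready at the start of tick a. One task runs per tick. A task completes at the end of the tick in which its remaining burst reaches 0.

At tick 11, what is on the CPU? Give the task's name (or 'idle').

running at tick 11 = E

t=0: vr[C=0] → run C
t=1: vr[C=1024/1277] → run C
t=2: vr[C=2048/1277 F=2048/1277] → run C
t=3: vr[C=3072/1277 E=2048/1277 F=2048/1277] → run E
t=4: vr[C=3072/1277 E=3072/1277 F=2048/1277] → run F
t=5: vr[C=3072/1277 E=3072/1277 F=7699456/3985517] → run F
t=6: vr[C=3072/1277 E=3072/1277 F=9007104/3985517] → run F
t=7: vr[C=3072/1277 E=3072/1277 F=10314752/3985517] → run C
t=8: vr[C=4096/1277 E=3072/1277 F=10314752/3985517] → run E
t=9: vr[C=4096/1277 E=4096/1277 F=10314752/3985517] → run F
t=10: vr[C=4096/1277 E=4096/1277] → run C
t=11: vr[C=5120/1277 E=4096/1277] → run E
t=12: vr[C=5120/1277 E=5120/1277] → run C
t=13: vr[C=6144/1277 E=5120/1277] → run E
t=14: vr[C=6144/1277 E=6144/1277] → run C
t=15: vr[C=7168/1277 E=6144/1277] → run E
t=16: vr[C=7168/1277 E=7168/1277] → run C
t=17: vr[E=7168/1277] → run E
t=18: vr[E=8192/1277] → run E
t=19: (idle)
t=20: (idle)
t=21: (idle)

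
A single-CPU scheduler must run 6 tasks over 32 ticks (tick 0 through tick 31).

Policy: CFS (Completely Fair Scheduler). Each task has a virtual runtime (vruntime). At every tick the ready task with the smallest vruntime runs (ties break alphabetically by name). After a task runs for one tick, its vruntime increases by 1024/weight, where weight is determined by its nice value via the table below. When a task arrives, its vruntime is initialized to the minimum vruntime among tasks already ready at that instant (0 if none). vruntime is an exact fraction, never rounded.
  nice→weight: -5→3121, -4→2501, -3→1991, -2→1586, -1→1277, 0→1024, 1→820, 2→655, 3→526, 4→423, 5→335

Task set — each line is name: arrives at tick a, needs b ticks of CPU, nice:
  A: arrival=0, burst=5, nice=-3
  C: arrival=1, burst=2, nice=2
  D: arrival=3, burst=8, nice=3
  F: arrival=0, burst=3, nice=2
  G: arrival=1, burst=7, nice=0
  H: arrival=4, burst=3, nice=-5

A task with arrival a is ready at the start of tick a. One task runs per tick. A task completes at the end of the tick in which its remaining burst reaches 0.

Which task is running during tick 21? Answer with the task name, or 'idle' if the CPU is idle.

t=0: vr[A=0 F=0] → run A
t=1: vr[A=1024/1991 C=0 F=0 G=0] → run C
t=2: vr[A=1024/1991 C=1024/655 F=0 G=0] → run F
t=3: vr[A=1024/1991 C=1024/655 D=0 F=1024/655 G=0] → run D
t=4: vr[A=1024/1991 C=1024/655 D=512/263 F=1024/655 G=0 H=0] → run G
t=5: vr[A=1024/1991 C=1024/655 D=512/263 F=1024/655 G=1 H=0] → run H
t=6: vr[A=1024/1991 C=1024/655 D=512/263 F=1024/655 G=1 H=1024/3121] → run H
t=7: vr[A=1024/1991 C=1024/655 D=512/263 F=1024/655 G=1 H=2048/3121] → run A
t=8: vr[A=2048/1991 C=1024/655 D=512/263 F=1024/655 G=1 H=2048/3121] → run H
t=9: vr[A=2048/1991 C=1024/655 D=512/263 F=1024/655 G=1] → run G
t=10: vr[A=2048/1991 C=1024/655 D=512/263 F=1024/655 G=2] → run A
t=11: vr[A=3072/1991 C=1024/655 D=512/263 F=1024/655 G=2] → run A
t=12: vr[A=4096/1991 C=1024/655 D=512/263 F=1024/655 G=2] → run C
t=13: vr[A=4096/1991 D=512/263 F=1024/655 G=2] → run F
t=14: vr[A=4096/1991 D=512/263 F=2048/655 G=2] → run D
t=15: vr[A=4096/1991 D=1024/263 F=2048/655 G=2] → run G
t=16: vr[A=4096/1991 D=1024/263 F=2048/655 G=3] → run A
t=17: vr[D=1024/263 F=2048/655 G=3] → run G
t=18: vr[D=1024/263 F=2048/655 G=4] → run F
t=19: vr[D=1024/263 G=4] → run D
t=20: vr[D=1536/263 G=4] → run G
t=21: vr[D=1536/263 G=5] → run G
t=22: vr[D=1536/263 G=6] → run D
t=23: vr[D=2048/263 G=6] → run G
t=24: vr[D=2048/263] → run D
t=25: vr[D=2560/263] → run D
t=26: vr[D=3072/263] → run D
t=27: vr[D=3584/263] → run D
t=28: (idle)
t=29: (idle)
t=30: (idle)
t=31: (idle)

running at tick 21 = G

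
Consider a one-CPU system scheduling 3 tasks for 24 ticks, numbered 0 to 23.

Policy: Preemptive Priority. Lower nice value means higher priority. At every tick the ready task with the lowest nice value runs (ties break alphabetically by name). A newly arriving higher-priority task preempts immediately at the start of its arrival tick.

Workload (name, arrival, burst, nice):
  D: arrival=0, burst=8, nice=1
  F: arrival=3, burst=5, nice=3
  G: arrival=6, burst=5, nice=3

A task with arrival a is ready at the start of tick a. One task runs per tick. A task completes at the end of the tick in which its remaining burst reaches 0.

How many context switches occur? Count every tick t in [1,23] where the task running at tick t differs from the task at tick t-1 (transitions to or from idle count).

context switches = 3

t=0: ready={D} → run D
t=1: ready={D} → run D
t=2: ready={D} → run D
t=3: ready={D,F} → run D
t=4: ready={D,F} → run D
t=5: ready={D,F} → run D
t=6: ready={D,F,G} → run D
t=7: ready={D,F,G} → run D
t=8: ready={F,G} → run F
t=9: ready={F,G} → run F
t=10: ready={F,G} → run F
t=11: ready={F,G} → run F
t=12: ready={F,G} → run F
t=13: ready={G} → run G
t=14: ready={G} → run G
t=15: ready={G} → run G
t=16: ready={G} → run G
t=17: ready={G} → run G
t=18: (idle)
t=19: (idle)
t=20: (idle)
t=21: (idle)
t=22: (idle)
t=23: (idle)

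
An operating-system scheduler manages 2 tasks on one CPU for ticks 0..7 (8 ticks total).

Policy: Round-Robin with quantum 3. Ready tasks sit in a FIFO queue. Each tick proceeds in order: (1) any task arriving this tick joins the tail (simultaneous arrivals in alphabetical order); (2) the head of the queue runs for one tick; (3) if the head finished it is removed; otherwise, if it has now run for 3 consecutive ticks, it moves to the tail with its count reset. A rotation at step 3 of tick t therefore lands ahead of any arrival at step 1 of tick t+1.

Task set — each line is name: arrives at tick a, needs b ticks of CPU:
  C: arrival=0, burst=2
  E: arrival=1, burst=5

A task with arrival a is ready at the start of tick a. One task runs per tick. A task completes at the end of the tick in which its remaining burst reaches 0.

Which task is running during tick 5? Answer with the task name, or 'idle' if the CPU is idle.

running at tick 5 = E

t=0: queue=[C] q_used=0 → run C
t=1: queue=[C,E] q_used=1 → run C
t=2: queue=[E] q_used=0 → run E
t=3: queue=[E] q_used=1 → run E
t=4: queue=[E] q_used=2 → run E
t=5: queue=[E] q_used=0 → run E
t=6: queue=[E] q_used=1 → run E
t=7: (idle)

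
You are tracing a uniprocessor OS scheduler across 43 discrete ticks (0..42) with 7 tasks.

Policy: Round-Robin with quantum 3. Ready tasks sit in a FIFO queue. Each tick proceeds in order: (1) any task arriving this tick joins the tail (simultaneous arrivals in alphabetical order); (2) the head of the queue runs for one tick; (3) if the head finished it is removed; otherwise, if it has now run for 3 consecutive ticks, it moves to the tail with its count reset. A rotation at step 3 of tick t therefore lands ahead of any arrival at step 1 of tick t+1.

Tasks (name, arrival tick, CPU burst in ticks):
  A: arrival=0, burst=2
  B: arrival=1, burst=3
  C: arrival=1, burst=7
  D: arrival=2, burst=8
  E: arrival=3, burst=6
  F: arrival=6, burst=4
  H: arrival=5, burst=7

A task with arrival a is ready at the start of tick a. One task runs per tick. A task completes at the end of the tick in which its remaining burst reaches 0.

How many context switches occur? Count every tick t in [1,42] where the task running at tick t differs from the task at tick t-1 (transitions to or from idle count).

context switches = 15

t=0: queue=[A] q_used=0 → run A
t=1: queue=[A,B,C] q_used=1 → run A
t=2: queue=[B,C,D] q_used=0 → run B
t=3: queue=[B,C,D,E] q_used=1 → run B
t=4: queue=[B,C,D,E] q_used=2 → run B
t=5: queue=[C,D,E,H] q_used=0 → run C
t=6: queue=[C,D,E,H,F] q_used=1 → run C
t=7: queue=[C,D,E,H,F] q_used=2 → run C
t=8: queue=[D,E,H,F,C] q_used=0 → run D
t=9: queue=[D,E,H,F,C] q_used=1 → run D
t=10: queue=[D,E,H,F,C] q_used=2 → run D
t=11: queue=[E,H,F,C,D] q_used=0 → run E
t=12: queue=[E,H,F,C,D] q_used=1 → run E
t=13: queue=[E,H,F,C,D] q_used=2 → run E
t=14: queue=[H,F,C,D,E] q_used=0 → run H
t=15: queue=[H,F,C,D,E] q_used=1 → run H
t=16: queue=[H,F,C,D,E] q_used=2 → run H
t=17: queue=[F,C,D,E,H] q_used=0 → run F
t=18: queue=[F,C,D,E,H] q_used=1 → run F
t=19: queue=[F,C,D,E,H] q_used=2 → run F
t=20: queue=[C,D,E,H,F] q_used=0 → run C
t=21: queue=[C,D,E,H,F] q_used=1 → run C
t=22: queue=[C,D,E,H,F] q_used=2 → run C
t=23: queue=[D,E,H,F,C] q_used=0 → run D
t=24: queue=[D,E,H,F,C] q_used=1 → run D
t=25: queue=[D,E,H,F,C] q_used=2 → run D
t=26: queue=[E,H,F,C,D] q_used=0 → run E
t=27: queue=[E,H,F,C,D] q_used=1 → run E
t=28: queue=[E,H,F,C,D] q_used=2 → run E
t=29: queue=[H,F,C,D] q_used=0 → run H
t=30: queue=[H,F,C,D] q_used=1 → run H
t=31: queue=[H,F,C,D] q_used=2 → run H
t=32: queue=[F,C,D,H] q_used=0 → run F
t=33: queue=[C,D,H] q_used=0 → run C
t=34: queue=[D,H] q_used=0 → run D
t=35: queue=[D,H] q_used=1 → run D
t=36: queue=[H] q_used=0 → run H
t=37: (idle)
t=38: (idle)
t=39: (idle)
t=40: (idle)
t=41: (idle)
t=42: (idle)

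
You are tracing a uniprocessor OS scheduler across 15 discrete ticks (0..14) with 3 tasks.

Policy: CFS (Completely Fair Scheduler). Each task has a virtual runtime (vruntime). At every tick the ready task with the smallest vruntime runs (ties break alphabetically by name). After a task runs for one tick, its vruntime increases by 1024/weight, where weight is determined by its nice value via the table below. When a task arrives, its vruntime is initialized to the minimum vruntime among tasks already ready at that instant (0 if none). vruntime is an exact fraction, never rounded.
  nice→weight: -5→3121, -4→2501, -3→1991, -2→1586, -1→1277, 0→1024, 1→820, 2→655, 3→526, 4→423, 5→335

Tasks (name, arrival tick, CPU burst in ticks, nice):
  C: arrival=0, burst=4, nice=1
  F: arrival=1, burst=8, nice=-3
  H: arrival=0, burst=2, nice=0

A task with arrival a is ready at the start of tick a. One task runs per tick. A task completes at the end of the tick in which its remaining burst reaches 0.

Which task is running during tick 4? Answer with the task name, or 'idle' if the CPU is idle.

t=0: vr[C=0 H=0] → run C
t=1: vr[C=256/205 F=0 H=0] → run F
t=2: vr[C=256/205 F=1024/1991 H=0] → run H
t=3: vr[C=256/205 F=1024/1991 H=1] → run F
t=4: vr[C=256/205 F=2048/1991 H=1] → run H
t=5: vr[C=256/205 F=2048/1991] → run F
t=6: vr[C=256/205 F=3072/1991] → run C
t=7: vr[C=512/205 F=3072/1991] → run F
t=8: vr[C=512/205 F=4096/1991] → run F
t=9: vr[C=512/205 F=5120/1991] → run C
t=10: vr[C=768/205 F=5120/1991] → run F
t=11: vr[C=768/205 F=6144/1991] → run F
t=12: vr[C=768/205 F=7168/1991] → run F
t=13: vr[C=768/205] → run C
t=14: (idle)

running at tick 4 = H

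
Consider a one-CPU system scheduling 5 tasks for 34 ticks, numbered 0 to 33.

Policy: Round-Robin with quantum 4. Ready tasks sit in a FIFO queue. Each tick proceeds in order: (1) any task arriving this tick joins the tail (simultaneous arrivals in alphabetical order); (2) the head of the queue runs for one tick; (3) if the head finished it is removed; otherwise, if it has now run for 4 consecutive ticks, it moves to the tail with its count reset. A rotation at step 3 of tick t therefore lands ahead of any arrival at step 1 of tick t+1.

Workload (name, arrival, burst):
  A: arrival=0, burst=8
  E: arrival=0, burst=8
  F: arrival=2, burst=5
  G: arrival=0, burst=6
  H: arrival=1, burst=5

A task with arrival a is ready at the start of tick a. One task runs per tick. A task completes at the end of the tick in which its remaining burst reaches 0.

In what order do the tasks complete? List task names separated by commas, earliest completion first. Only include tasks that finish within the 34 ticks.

completion order = A, E, G, H, F

t=0: queue=[A,E,G] q_used=0 → run A
t=1: queue=[A,E,G,H] q_used=1 → run A
t=2: queue=[A,E,G,H,F] q_used=2 → run A
t=3: queue=[A,E,G,H,F] q_used=3 → run A
t=4: queue=[E,G,H,F,A] q_used=0 → run E
t=5: queue=[E,G,H,F,A] q_used=1 → run E
t=6: queue=[E,G,H,F,A] q_used=2 → run E
t=7: queue=[E,G,H,F,A] q_used=3 → run E
t=8: queue=[G,H,F,A,E] q_used=0 → run G
t=9: queue=[G,H,F,A,E] q_used=1 → run G
t=10: queue=[G,H,F,A,E] q_used=2 → run G
t=11: queue=[G,H,F,A,E] q_used=3 → run G
t=12: queue=[H,F,A,E,G] q_used=0 → run H
t=13: queue=[H,F,A,E,G] q_used=1 → run H
t=14: queue=[H,F,A,E,G] q_used=2 → run H
t=15: queue=[H,F,A,E,G] q_used=3 → run H
t=16: queue=[F,A,E,G,H] q_used=0 → run F
t=17: queue=[F,A,E,G,H] q_used=1 → run F
t=18: queue=[F,A,E,G,H] q_used=2 → run F
t=19: queue=[F,A,E,G,H] q_used=3 → run F
t=20: queue=[A,E,G,H,F] q_used=0 → run A
t=21: queue=[A,E,G,H,F] q_used=1 → run A
t=22: queue=[A,E,G,H,F] q_used=2 → run A
t=23: queue=[A,E,G,H,F] q_used=3 → run A
t=24: queue=[E,G,H,F] q_used=0 → run E
t=25: queue=[E,G,H,F] q_used=1 → run E
t=26: queue=[E,G,H,F] q_used=2 → run E
t=27: queue=[E,G,H,F] q_used=3 → run E
t=28: queue=[G,H,F] q_used=0 → run G
t=29: queue=[G,H,F] q_used=1 → run G
t=30: queue=[H,F] q_used=0 → run H
t=31: queue=[F] q_used=0 → run F
t=32: (idle)
t=33: (idle)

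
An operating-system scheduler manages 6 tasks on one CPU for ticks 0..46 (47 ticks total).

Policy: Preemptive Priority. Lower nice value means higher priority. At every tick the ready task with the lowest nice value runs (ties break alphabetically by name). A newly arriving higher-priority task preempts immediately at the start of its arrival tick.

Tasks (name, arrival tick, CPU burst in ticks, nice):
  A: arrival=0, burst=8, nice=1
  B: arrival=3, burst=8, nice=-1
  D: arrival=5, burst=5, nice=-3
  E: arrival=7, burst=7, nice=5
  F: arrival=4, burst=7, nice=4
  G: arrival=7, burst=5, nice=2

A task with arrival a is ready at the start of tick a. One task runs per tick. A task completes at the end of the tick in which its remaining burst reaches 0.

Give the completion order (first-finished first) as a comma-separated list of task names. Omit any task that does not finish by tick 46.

t=0: ready={A} → run A
t=1: ready={A} → run A
t=2: ready={A} → run A
t=3: ready={A,B} → run B
t=4: ready={A,B,F} → run B
t=5: ready={A,B,D,F} → run D
t=6: ready={A,B,D,F} → run D
t=7: ready={A,B,D,E,F,G} → run D
t=8: ready={A,B,D,E,F,G} → run D
t=9: ready={A,B,D,E,F,G} → run D
t=10: ready={A,B,E,F,G} → run B
t=11: ready={A,B,E,F,G} → run B
t=12: ready={A,B,E,F,G} → run B
t=13: ready={A,B,E,F,G} → run B
t=14: ready={A,B,E,F,G} → run B
t=15: ready={A,B,E,F,G} → run B
t=16: ready={A,E,F,G} → run A
t=17: ready={A,E,F,G} → run A
t=18: ready={A,E,F,G} → run A
t=19: ready={A,E,F,G} → run A
t=20: ready={A,E,F,G} → run A
t=21: ready={E,F,G} → run G
t=22: ready={E,F,G} → run G
t=23: ready={E,F,G} → run G
t=24: ready={E,F,G} → run G
t=25: ready={E,F,G} → run G
t=26: ready={E,F} → run F
t=27: ready={E,F} → run F
t=28: ready={E,F} → run F
t=29: ready={E,F} → run F
t=30: ready={E,F} → run F
t=31: ready={E,F} → run F
t=32: ready={E,F} → run F
t=33: ready={E} → run E
t=34: ready={E} → run E
t=35: ready={E} → run E
t=36: ready={E} → run E
t=37: ready={E} → run E
t=38: ready={E} → run E
t=39: ready={E} → run E
t=40: (idle)
t=41: (idle)
t=42: (idle)
t=43: (idle)
t=44: (idle)
t=45: (idle)
t=46: (idle)

completion order = D, B, A, G, F, E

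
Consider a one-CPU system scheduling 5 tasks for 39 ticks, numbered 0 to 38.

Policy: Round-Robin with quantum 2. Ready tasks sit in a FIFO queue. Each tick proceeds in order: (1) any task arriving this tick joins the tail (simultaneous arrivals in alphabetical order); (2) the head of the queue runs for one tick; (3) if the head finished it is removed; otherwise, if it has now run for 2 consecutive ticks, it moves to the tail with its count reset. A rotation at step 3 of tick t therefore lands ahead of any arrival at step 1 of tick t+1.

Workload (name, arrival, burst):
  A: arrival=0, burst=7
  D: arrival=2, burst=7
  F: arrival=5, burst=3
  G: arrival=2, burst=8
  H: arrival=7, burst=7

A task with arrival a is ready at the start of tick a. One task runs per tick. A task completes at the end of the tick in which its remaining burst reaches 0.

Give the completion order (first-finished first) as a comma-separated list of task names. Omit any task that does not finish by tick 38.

t=0: queue=[A] q_used=0 → run A
t=1: queue=[A] q_used=1 → run A
t=2: queue=[A,D,G] q_used=0 → run A
t=3: queue=[A,D,G] q_used=1 → run A
t=4: queue=[D,G,A] q_used=0 → run D
t=5: queue=[D,G,A,F] q_used=1 → run D
t=6: queue=[G,A,F,D] q_used=0 → run G
t=7: queue=[G,A,F,D,H] q_used=1 → run G
t=8: queue=[A,F,D,H,G] q_used=0 → run A
t=9: queue=[A,F,D,H,G] q_used=1 → run A
t=10: queue=[F,D,H,G,A] q_used=0 → run F
t=11: queue=[F,D,H,G,A] q_used=1 → run F
t=12: queue=[D,H,G,A,F] q_used=0 → run D
t=13: queue=[D,H,G,A,F] q_used=1 → run D
t=14: queue=[H,G,A,F,D] q_used=0 → run H
t=15: queue=[H,G,A,F,D] q_used=1 → run H
t=16: queue=[G,A,F,D,H] q_used=0 → run G
t=17: queue=[G,A,F,D,H] q_used=1 → run G
t=18: queue=[A,F,D,H,G] q_used=0 → run A
t=19: queue=[F,D,H,G] q_used=0 → run F
t=20: queue=[D,H,G] q_used=0 → run D
t=21: queue=[D,H,G] q_used=1 → run D
t=22: queue=[H,G,D] q_used=0 → run H
t=23: queue=[H,G,D] q_used=1 → run H
t=24: queue=[G,D,H] q_used=0 → run G
t=25: queue=[G,D,H] q_used=1 → run G
t=26: queue=[D,H,G] q_used=0 → run D
t=27: queue=[H,G] q_used=0 → run H
t=28: queue=[H,G] q_used=1 → run H
t=29: queue=[G,H] q_used=0 → run G
t=30: queue=[G,H] q_used=1 → run G
t=31: queue=[H] q_used=0 → run H
t=32: (idle)
t=33: (idle)
t=34: (idle)
t=35: (idle)
t=36: (idle)
t=37: (idle)
t=38: (idle)

completion order = A, F, D, G, H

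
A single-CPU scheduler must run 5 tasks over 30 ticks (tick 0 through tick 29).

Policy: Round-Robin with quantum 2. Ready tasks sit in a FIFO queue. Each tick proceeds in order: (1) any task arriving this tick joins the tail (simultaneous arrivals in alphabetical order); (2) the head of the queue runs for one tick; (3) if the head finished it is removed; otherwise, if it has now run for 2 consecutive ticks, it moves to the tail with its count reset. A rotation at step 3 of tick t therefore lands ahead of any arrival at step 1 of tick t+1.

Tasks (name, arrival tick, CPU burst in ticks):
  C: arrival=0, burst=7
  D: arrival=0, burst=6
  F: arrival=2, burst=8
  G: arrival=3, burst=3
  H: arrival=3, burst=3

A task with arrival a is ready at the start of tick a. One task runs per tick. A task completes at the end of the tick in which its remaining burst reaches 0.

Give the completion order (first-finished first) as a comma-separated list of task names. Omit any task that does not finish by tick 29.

completion order = G, H, D, C, F

t=0: queue=[C,D] q_used=0 → run C
t=1: queue=[C,D] q_used=1 → run C
t=2: queue=[D,C,F] q_used=0 → run D
t=3: queue=[D,C,F,G,H] q_used=1 → run D
t=4: queue=[C,F,G,H,D] q_used=0 → run C
t=5: queue=[C,F,G,H,D] q_used=1 → run C
t=6: queue=[F,G,H,D,C] q_used=0 → run F
t=7: queue=[F,G,H,D,C] q_used=1 → run F
t=8: queue=[G,H,D,C,F] q_used=0 → run G
t=9: queue=[G,H,D,C,F] q_used=1 → run G
t=10: queue=[H,D,C,F,G] q_used=0 → run H
t=11: queue=[H,D,C,F,G] q_used=1 → run H
t=12: queue=[D,C,F,G,H] q_used=0 → run D
t=13: queue=[D,C,F,G,H] q_used=1 → run D
t=14: queue=[C,F,G,H,D] q_used=0 → run C
t=15: queue=[C,F,G,H,D] q_used=1 → run C
t=16: queue=[F,G,H,D,C] q_used=0 → run F
t=17: queue=[F,G,H,D,C] q_used=1 → run F
t=18: queue=[G,H,D,C,F] q_used=0 → run G
t=19: queue=[H,D,C,F] q_used=0 → run H
t=20: queue=[D,C,F] q_used=0 → run D
t=21: queue=[D,C,F] q_used=1 → run D
t=22: queue=[C,F] q_used=0 → run C
t=23: queue=[F] q_used=0 → run F
t=24: queue=[F] q_used=1 → run F
t=25: queue=[F] q_used=0 → run F
t=26: queue=[F] q_used=1 → run F
t=27: (idle)
t=28: (idle)
t=29: (idle)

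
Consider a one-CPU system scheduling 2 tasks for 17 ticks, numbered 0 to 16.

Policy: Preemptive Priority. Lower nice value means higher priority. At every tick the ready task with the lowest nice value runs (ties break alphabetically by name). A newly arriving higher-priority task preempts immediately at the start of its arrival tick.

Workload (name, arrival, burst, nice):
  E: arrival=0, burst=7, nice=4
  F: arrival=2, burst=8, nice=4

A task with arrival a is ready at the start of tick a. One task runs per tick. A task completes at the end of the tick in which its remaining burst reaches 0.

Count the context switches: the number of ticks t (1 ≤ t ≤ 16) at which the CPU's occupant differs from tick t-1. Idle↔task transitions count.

context switches = 2

t=0: ready={E} → run E
t=1: ready={E} → run E
t=2: ready={E,F} → run E
t=3: ready={E,F} → run E
t=4: ready={E,F} → run E
t=5: ready={E,F} → run E
t=6: ready={E,F} → run E
t=7: ready={F} → run F
t=8: ready={F} → run F
t=9: ready={F} → run F
t=10: ready={F} → run F
t=11: ready={F} → run F
t=12: ready={F} → run F
t=13: ready={F} → run F
t=14: ready={F} → run F
t=15: (idle)
t=16: (idle)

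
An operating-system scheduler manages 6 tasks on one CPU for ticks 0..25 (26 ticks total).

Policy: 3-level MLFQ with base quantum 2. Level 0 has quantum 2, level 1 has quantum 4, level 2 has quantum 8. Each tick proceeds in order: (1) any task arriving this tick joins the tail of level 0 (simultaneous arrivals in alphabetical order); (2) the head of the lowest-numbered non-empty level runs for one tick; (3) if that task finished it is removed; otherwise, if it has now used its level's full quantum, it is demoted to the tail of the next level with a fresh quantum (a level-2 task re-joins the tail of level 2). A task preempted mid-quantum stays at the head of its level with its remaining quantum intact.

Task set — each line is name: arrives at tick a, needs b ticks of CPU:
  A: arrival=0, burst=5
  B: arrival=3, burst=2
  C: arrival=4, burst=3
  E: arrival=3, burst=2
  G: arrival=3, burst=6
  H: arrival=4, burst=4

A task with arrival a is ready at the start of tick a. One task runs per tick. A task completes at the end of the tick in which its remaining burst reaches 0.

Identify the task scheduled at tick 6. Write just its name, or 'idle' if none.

t=0: L0/L1/L2 = A/-/- → run A
t=1: L0/L1/L2 = A/-/- → run A
t=2: L0/L1/L2 = -/A/- → run A
t=3: L0/L1/L2 = BEG/A/- → run B
t=4: L0/L1/L2 = BEGCH/A/- → run B
t=5: L0/L1/L2 = EGCH/A/- → run E
t=6: L0/L1/L2 = EGCH/A/- → run E
t=7: L0/L1/L2 = GCH/A/- → run G
t=8: L0/L1/L2 = GCH/A/- → run G
t=9: L0/L1/L2 = CH/AG/- → run C
t=10: L0/L1/L2 = CH/AG/- → run C
t=11: L0/L1/L2 = H/AGC/- → run H
t=12: L0/L1/L2 = H/AGC/- → run H
t=13: L0/L1/L2 = -/AGCH/- → run A
t=14: L0/L1/L2 = -/AGCH/- → run A
t=15: L0/L1/L2 = -/GCH/- → run G
t=16: L0/L1/L2 = -/GCH/- → run G
t=17: L0/L1/L2 = -/GCH/- → run G
t=18: L0/L1/L2 = -/GCH/- → run G
t=19: L0/L1/L2 = -/CH/- → run C
t=20: L0/L1/L2 = -/H/- → run H
t=21: L0/L1/L2 = -/H/- → run H
t=22: (idle)
t=23: (idle)
t=24: (idle)
t=25: (idle)

running at tick 6 = E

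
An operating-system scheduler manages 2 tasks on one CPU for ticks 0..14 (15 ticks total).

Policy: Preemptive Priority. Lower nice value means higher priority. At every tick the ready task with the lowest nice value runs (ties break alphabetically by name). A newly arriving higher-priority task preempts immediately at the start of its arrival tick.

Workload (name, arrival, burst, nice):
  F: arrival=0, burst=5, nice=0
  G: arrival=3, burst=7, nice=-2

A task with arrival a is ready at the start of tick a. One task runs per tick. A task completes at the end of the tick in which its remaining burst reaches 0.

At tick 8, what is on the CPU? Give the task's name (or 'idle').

t=0: ready={F} → run F
t=1: ready={F} → run F
t=2: ready={F} → run F
t=3: ready={F,G} → run G
t=4: ready={F,G} → run G
t=5: ready={F,G} → run G
t=6: ready={F,G} → run G
t=7: ready={F,G} → run G
t=8: ready={F,G} → run G
t=9: ready={F,G} → run G
t=10: ready={F} → run F
t=11: ready={F} → run F
t=12: (idle)
t=13: (idle)
t=14: (idle)

running at tick 8 = G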